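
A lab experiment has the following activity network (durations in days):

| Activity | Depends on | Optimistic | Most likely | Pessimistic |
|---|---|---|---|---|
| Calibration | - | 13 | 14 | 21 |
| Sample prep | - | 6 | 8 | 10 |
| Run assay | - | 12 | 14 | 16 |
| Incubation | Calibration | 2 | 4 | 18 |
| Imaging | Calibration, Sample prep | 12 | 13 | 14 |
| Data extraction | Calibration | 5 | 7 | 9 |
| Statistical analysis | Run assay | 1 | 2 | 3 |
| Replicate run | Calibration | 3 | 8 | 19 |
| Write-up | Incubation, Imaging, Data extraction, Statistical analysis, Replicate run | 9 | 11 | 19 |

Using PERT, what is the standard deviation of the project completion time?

te_Calibration = (13 + 4·14 + 21)/6 = 90/6 = 15; σ²_Calibration = ((21−13)/6)² = 1.778
te_Sample prep = (6 + 4·8 + 10)/6 = 48/6 = 8; σ²_Sample prep = ((10−6)/6)² = 0.444
te_Run assay = (12 + 4·14 + 16)/6 = 84/6 = 14; σ²_Run assay = ((16−12)/6)² = 0.444
te_Incubation = (2 + 4·4 + 18)/6 = 36/6 = 6; σ²_Incubation = ((18−2)/6)² = 7.111
te_Imaging = (12 + 4·13 + 14)/6 = 78/6 = 13; σ²_Imaging = ((14−12)/6)² = 0.111
te_Data extraction = (5 + 4·7 + 9)/6 = 42/6 = 7; σ²_Data extraction = ((9−5)/6)² = 0.444
te_Statistical analysis = (1 + 4·2 + 3)/6 = 12/6 = 2; σ²_Statistical analysis = ((3−1)/6)² = 0.111
te_Replicate run = (3 + 4·8 + 19)/6 = 54/6 = 9; σ²_Replicate run = ((19−3)/6)² = 7.111
te_Write-up = (9 + 4·11 + 19)/6 = 72/6 = 12; σ²_Write-up = ((19−9)/6)² = 2.778

Forward pass:
ES_Calibration = 0; EF_Calibration = 15
ES_Sample prep = 0; EF_Sample prep = 8
ES_Run assay = 0; EF_Run assay = 14
ES_Incubation = 15; EF_Incubation = 15+6 = 21
ES_Imaging = max(EF_Calibration=15, EF_Sample prep=8) = 15; EF_Imaging = 15+13 = 28
ES_Data extraction = 15; EF_Data extraction = 15+7 = 22
ES_Statistical analysis = 14; EF_Statistical analysis = 14+2 = 16
ES_Replicate run = 15; EF_Replicate run = 15+9 = 24
ES_Write-up = max(EF_Incubation=21, EF_Imaging=28, EF_Data extraction=22, EF_Statistical analysis=16, EF_Replicate run=24) = 28; EF_Write-up = 28+12 = 40
Expected project duration μ = 40 days. Critical path: Calibration → Imaging → Write-up.

Variance along critical path = 1.778 + 0.111 + 2.778 = 4.667
σ = √4.667 = 2.160 days

2.16 days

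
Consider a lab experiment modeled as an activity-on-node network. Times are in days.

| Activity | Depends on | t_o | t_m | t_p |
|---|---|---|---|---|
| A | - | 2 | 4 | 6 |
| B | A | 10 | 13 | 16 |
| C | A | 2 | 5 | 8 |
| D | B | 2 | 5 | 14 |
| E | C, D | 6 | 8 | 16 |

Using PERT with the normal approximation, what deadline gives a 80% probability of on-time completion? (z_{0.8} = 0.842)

te_A = (2 + 4·4 + 6)/6 = 24/6 = 4; σ²_A = ((6−2)/6)² = 0.444
te_B = (10 + 4·13 + 16)/6 = 78/6 = 13; σ²_B = ((16−10)/6)² = 1.000
te_C = (2 + 4·5 + 8)/6 = 30/6 = 5; σ²_C = ((8−2)/6)² = 1.000
te_D = (2 + 4·5 + 14)/6 = 36/6 = 6; σ²_D = ((14−2)/6)² = 4.000
te_E = (6 + 4·8 + 16)/6 = 54/6 = 9; σ²_E = ((16−6)/6)² = 2.778

Forward pass:
ES_A = 0; EF_A = 4
ES_B = 4; EF_B = 4+13 = 17
ES_C = 4; EF_C = 4+5 = 9
ES_D = 17; EF_D = 17+6 = 23
ES_E = max(EF_C=9, EF_D=23) = 23; EF_E = 23+9 = 32
Expected project duration μ = 32 days. Critical path: A → B → D → E.

Variance along critical path = 0.444 + 1.000 + 4.000 + 2.778 = 8.222; σ = 2.867 days.
D = μ + z·σ = 32 + 0.842·2.867 = 34.4 days

34.4 days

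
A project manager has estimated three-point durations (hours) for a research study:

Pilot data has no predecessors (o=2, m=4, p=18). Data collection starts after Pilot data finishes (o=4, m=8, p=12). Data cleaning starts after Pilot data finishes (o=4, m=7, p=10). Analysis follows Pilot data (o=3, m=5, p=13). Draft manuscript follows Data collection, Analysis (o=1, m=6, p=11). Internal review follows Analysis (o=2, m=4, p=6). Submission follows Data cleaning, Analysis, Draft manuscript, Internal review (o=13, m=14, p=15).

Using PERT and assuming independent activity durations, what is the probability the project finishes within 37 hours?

0.809

te_Pilot data = (2 + 4·4 + 18)/6 = 36/6 = 6; σ²_Pilot data = ((18−2)/6)² = 7.111
te_Data collection = (4 + 4·8 + 12)/6 = 48/6 = 8; σ²_Data collection = ((12−4)/6)² = 1.778
te_Data cleaning = (4 + 4·7 + 10)/6 = 42/6 = 7; σ²_Data cleaning = ((10−4)/6)² = 1.000
te_Analysis = (3 + 4·5 + 13)/6 = 36/6 = 6; σ²_Analysis = ((13−3)/6)² = 2.778
te_Draft manuscript = (1 + 4·6 + 11)/6 = 36/6 = 6; σ²_Draft manuscript = ((11−1)/6)² = 2.778
te_Internal review = (2 + 4·4 + 6)/6 = 24/6 = 4; σ²_Internal review = ((6−2)/6)² = 0.444
te_Submission = (13 + 4·14 + 15)/6 = 84/6 = 14; σ²_Submission = ((15−13)/6)² = 0.111

Forward pass:
ES_Pilot data = 0; EF_Pilot data = 6
ES_Data collection = 6; EF_Data collection = 6+8 = 14
ES_Data cleaning = 6; EF_Data cleaning = 6+7 = 13
ES_Analysis = 6; EF_Analysis = 6+6 = 12
ES_Draft manuscript = max(EF_Data collection=14, EF_Analysis=12) = 14; EF_Draft manuscript = 14+6 = 20
ES_Internal review = 12; EF_Internal review = 12+4 = 16
ES_Submission = max(EF_Data cleaning=13, EF_Analysis=12, EF_Draft manuscript=20, EF_Internal review=16) = 20; EF_Submission = 20+14 = 34
Expected project duration μ = 34 hours. Critical path: Pilot data → Data collection → Draft manuscript → Submission.

Variance along critical path = 7.111 + 1.778 + 2.778 + 0.111 = 11.778; σ = √11.778 = 3.432 hours.
Z = (37 − 34) / 3.432 = 0.874
P(T ≤ 37) = Φ(0.874) ≈ 0.809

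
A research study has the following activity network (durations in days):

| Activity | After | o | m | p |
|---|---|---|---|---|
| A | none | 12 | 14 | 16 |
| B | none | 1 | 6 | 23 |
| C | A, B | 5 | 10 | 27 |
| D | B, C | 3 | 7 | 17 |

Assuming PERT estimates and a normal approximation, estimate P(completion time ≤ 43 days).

te_A = (12 + 4·14 + 16)/6 = 84/6 = 14; σ²_A = ((16−12)/6)² = 0.444
te_B = (1 + 4·6 + 23)/6 = 48/6 = 8; σ²_B = ((23−1)/6)² = 13.444
te_C = (5 + 4·10 + 27)/6 = 72/6 = 12; σ²_C = ((27−5)/6)² = 13.444
te_D = (3 + 4·7 + 17)/6 = 48/6 = 8; σ²_D = ((17−3)/6)² = 5.444

Forward pass:
ES_A = 0; EF_A = 14
ES_B = 0; EF_B = 8
ES_C = max(EF_A=14, EF_B=8) = 14; EF_C = 14+12 = 26
ES_D = max(EF_B=8, EF_C=26) = 26; EF_D = 26+8 = 34
Expected project duration μ = 34 days. Critical path: A → C → D.

Variance along critical path = 0.444 + 13.444 + 5.444 = 19.333; σ = √19.333 = 4.397 days.
Z = (43 − 34) / 4.397 = 2.047
P(T ≤ 43) = Φ(2.047) ≈ 0.980

0.980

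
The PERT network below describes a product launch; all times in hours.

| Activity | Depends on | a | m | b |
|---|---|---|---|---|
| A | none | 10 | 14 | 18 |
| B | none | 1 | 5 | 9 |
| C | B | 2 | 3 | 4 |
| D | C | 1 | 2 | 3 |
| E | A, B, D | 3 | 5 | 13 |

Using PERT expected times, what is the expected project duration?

20 hours

te_A = (10 + 4·14 + 18)/6 = 84/6 = 14
te_B = (1 + 4·5 + 9)/6 = 30/6 = 5
te_C = (2 + 4·3 + 4)/6 = 18/6 = 3
te_D = (1 + 4·2 + 3)/6 = 12/6 = 2
te_E = (3 + 4·5 + 13)/6 = 36/6 = 6

Forward pass:
ES_A = 0; EF_A = 14
ES_B = 0; EF_B = 5
ES_C = 5; EF_C = 5+3 = 8
ES_D = 8; EF_D = 8+2 = 10
ES_E = max(EF_A=14, EF_B=5, EF_D=10) = 14; EF_E = 14+6 = 20
Expected project duration μ = 20 hours. Critical path: A → E.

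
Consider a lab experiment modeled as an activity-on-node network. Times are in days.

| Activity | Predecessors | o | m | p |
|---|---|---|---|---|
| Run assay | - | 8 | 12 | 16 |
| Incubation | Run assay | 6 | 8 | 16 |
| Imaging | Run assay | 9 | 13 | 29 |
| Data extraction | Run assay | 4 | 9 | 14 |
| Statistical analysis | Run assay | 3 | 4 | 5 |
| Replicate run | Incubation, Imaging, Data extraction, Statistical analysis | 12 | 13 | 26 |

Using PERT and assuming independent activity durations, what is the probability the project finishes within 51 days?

te_Run assay = (8 + 4·12 + 16)/6 = 72/6 = 12; σ²_Run assay = ((16−8)/6)² = 1.778
te_Incubation = (6 + 4·8 + 16)/6 = 54/6 = 9; σ²_Incubation = ((16−6)/6)² = 2.778
te_Imaging = (9 + 4·13 + 29)/6 = 90/6 = 15; σ²_Imaging = ((29−9)/6)² = 11.111
te_Data extraction = (4 + 4·9 + 14)/6 = 54/6 = 9; σ²_Data extraction = ((14−4)/6)² = 2.778
te_Statistical analysis = (3 + 4·4 + 5)/6 = 24/6 = 4; σ²_Statistical analysis = ((5−3)/6)² = 0.111
te_Replicate run = (12 + 4·13 + 26)/6 = 90/6 = 15; σ²_Replicate run = ((26−12)/6)² = 5.444

Forward pass:
ES_Run assay = 0; EF_Run assay = 12
ES_Incubation = 12; EF_Incubation = 12+9 = 21
ES_Imaging = 12; EF_Imaging = 12+15 = 27
ES_Data extraction = 12; EF_Data extraction = 12+9 = 21
ES_Statistical analysis = 12; EF_Statistical analysis = 12+4 = 16
ES_Replicate run = max(EF_Incubation=21, EF_Imaging=27, EF_Data extraction=21, EF_Statistical analysis=16) = 27; EF_Replicate run = 27+15 = 42
Expected project duration μ = 42 days. Critical path: Run assay → Imaging → Replicate run.

Variance along critical path = 1.778 + 11.111 + 5.444 = 18.333; σ = √18.333 = 4.282 days.
Z = (51 − 42) / 4.282 = 2.102
P(T ≤ 51) = Φ(2.102) ≈ 0.982

0.982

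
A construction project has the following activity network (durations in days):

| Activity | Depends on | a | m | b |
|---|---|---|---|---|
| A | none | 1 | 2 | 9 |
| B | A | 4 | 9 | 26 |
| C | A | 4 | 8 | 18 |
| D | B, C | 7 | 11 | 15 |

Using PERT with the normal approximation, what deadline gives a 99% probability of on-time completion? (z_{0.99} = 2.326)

34.6 days

te_A = (1 + 4·2 + 9)/6 = 18/6 = 3; σ²_A = ((9−1)/6)² = 1.778
te_B = (4 + 4·9 + 26)/6 = 66/6 = 11; σ²_B = ((26−4)/6)² = 13.444
te_C = (4 + 4·8 + 18)/6 = 54/6 = 9; σ²_C = ((18−4)/6)² = 5.444
te_D = (7 + 4·11 + 15)/6 = 66/6 = 11; σ²_D = ((15−7)/6)² = 1.778

Forward pass:
ES_A = 0; EF_A = 3
ES_B = 3; EF_B = 3+11 = 14
ES_C = 3; EF_C = 3+9 = 12
ES_D = max(EF_B=14, EF_C=12) = 14; EF_D = 14+11 = 25
Expected project duration μ = 25 days. Critical path: A → B → D.

Variance along critical path = 1.778 + 13.444 + 1.778 = 17.000; σ = 4.123 days.
D = μ + z·σ = 25 + 2.326·4.123 = 34.6 days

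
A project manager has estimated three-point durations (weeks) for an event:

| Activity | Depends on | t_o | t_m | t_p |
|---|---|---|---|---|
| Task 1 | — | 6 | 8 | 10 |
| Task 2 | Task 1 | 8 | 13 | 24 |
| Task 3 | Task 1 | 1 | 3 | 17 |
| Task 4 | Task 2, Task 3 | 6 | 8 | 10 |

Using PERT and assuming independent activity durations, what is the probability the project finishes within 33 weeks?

0.856

te_Task 1 = (6 + 4·8 + 10)/6 = 48/6 = 8; σ²_Task 1 = ((10−6)/6)² = 0.444
te_Task 2 = (8 + 4·13 + 24)/6 = 84/6 = 14; σ²_Task 2 = ((24−8)/6)² = 7.111
te_Task 3 = (1 + 4·3 + 17)/6 = 30/6 = 5; σ²_Task 3 = ((17−1)/6)² = 7.111
te_Task 4 = (6 + 4·8 + 10)/6 = 48/6 = 8; σ²_Task 4 = ((10−6)/6)² = 0.444

Forward pass:
ES_Task 1 = 0; EF_Task 1 = 8
ES_Task 2 = 8; EF_Task 2 = 8+14 = 22
ES_Task 3 = 8; EF_Task 3 = 8+5 = 13
ES_Task 4 = max(EF_Task 2=22, EF_Task 3=13) = 22; EF_Task 4 = 22+8 = 30
Expected project duration μ = 30 weeks. Critical path: Task 1 → Task 2 → Task 4.

Variance along critical path = 0.444 + 7.111 + 0.444 = 8.000; σ = √8.000 = 2.828 weeks.
Z = (33 − 30) / 2.828 = 1.061
P(T ≤ 33) = Φ(1.061) ≈ 0.856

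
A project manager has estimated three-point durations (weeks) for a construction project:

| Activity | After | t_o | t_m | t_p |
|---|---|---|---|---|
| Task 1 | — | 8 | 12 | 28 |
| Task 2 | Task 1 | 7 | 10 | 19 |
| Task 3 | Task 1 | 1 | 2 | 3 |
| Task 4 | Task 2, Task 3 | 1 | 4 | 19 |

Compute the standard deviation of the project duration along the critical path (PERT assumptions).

te_Task 1 = (8 + 4·12 + 28)/6 = 84/6 = 14; σ²_Task 1 = ((28−8)/6)² = 11.111
te_Task 2 = (7 + 4·10 + 19)/6 = 66/6 = 11; σ²_Task 2 = ((19−7)/6)² = 4.000
te_Task 3 = (1 + 4·2 + 3)/6 = 12/6 = 2; σ²_Task 3 = ((3−1)/6)² = 0.111
te_Task 4 = (1 + 4·4 + 19)/6 = 36/6 = 6; σ²_Task 4 = ((19−1)/6)² = 9.000

Forward pass:
ES_Task 1 = 0; EF_Task 1 = 14
ES_Task 2 = 14; EF_Task 2 = 14+11 = 25
ES_Task 3 = 14; EF_Task 3 = 14+2 = 16
ES_Task 4 = max(EF_Task 2=25, EF_Task 3=16) = 25; EF_Task 4 = 25+6 = 31
Expected project duration μ = 31 weeks. Critical path: Task 1 → Task 2 → Task 4.

Variance along critical path = 11.111 + 4.000 + 9.000 = 24.111
σ = √24.111 = 4.910 weeks

4.91 weeks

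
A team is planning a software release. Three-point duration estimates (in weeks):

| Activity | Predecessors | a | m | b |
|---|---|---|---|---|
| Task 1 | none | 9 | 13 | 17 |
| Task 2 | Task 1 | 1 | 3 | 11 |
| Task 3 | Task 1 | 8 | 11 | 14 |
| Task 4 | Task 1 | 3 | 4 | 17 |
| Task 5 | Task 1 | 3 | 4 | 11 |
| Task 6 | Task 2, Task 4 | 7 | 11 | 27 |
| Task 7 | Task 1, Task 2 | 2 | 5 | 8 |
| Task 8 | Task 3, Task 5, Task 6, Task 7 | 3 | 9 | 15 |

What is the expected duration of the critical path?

41 weeks

te_Task 1 = (9 + 4·13 + 17)/6 = 78/6 = 13
te_Task 2 = (1 + 4·3 + 11)/6 = 24/6 = 4
te_Task 3 = (8 + 4·11 + 14)/6 = 66/6 = 11
te_Task 4 = (3 + 4·4 + 17)/6 = 36/6 = 6
te_Task 5 = (3 + 4·4 + 11)/6 = 30/6 = 5
te_Task 6 = (7 + 4·11 + 27)/6 = 78/6 = 13
te_Task 7 = (2 + 4·5 + 8)/6 = 30/6 = 5
te_Task 8 = (3 + 4·9 + 15)/6 = 54/6 = 9

Forward pass:
ES_Task 1 = 0; EF_Task 1 = 13
ES_Task 2 = 13; EF_Task 2 = 13+4 = 17
ES_Task 3 = 13; EF_Task 3 = 13+11 = 24
ES_Task 4 = 13; EF_Task 4 = 13+6 = 19
ES_Task 5 = 13; EF_Task 5 = 13+5 = 18
ES_Task 6 = max(EF_Task 2=17, EF_Task 4=19) = 19; EF_Task 6 = 19+13 = 32
ES_Task 7 = max(EF_Task 1=13, EF_Task 2=17) = 17; EF_Task 7 = 17+5 = 22
ES_Task 8 = max(EF_Task 3=24, EF_Task 5=18, EF_Task 6=32, EF_Task 7=22) = 32; EF_Task 8 = 32+9 = 41
Expected project duration μ = 41 weeks. Critical path: Task 1 → Task 4 → Task 6 → Task 8.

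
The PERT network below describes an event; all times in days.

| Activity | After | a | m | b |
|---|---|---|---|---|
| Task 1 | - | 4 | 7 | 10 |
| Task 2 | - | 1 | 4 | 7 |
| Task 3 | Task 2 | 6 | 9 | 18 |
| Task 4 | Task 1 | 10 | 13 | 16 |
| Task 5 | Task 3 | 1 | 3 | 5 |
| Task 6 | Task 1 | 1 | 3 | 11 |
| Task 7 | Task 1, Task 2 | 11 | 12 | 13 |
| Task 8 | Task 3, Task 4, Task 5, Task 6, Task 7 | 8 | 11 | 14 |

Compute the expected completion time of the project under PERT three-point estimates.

te_Task 1 = (4 + 4·7 + 10)/6 = 42/6 = 7
te_Task 2 = (1 + 4·4 + 7)/6 = 24/6 = 4
te_Task 3 = (6 + 4·9 + 18)/6 = 60/6 = 10
te_Task 4 = (10 + 4·13 + 16)/6 = 78/6 = 13
te_Task 5 = (1 + 4·3 + 5)/6 = 18/6 = 3
te_Task 6 = (1 + 4·3 + 11)/6 = 24/6 = 4
te_Task 7 = (11 + 4·12 + 13)/6 = 72/6 = 12
te_Task 8 = (8 + 4·11 + 14)/6 = 66/6 = 11

Forward pass:
ES_Task 1 = 0; EF_Task 1 = 7
ES_Task 2 = 0; EF_Task 2 = 4
ES_Task 3 = 4; EF_Task 3 = 4+10 = 14
ES_Task 4 = 7; EF_Task 4 = 7+13 = 20
ES_Task 5 = 14; EF_Task 5 = 14+3 = 17
ES_Task 6 = 7; EF_Task 6 = 7+4 = 11
ES_Task 7 = max(EF_Task 1=7, EF_Task 2=4) = 7; EF_Task 7 = 7+12 = 19
ES_Task 8 = max(EF_Task 3=14, EF_Task 4=20, EF_Task 5=17, EF_Task 6=11, EF_Task 7=19) = 20; EF_Task 8 = 20+11 = 31
Expected project duration μ = 31 days. Critical path: Task 1 → Task 4 → Task 8.

31 days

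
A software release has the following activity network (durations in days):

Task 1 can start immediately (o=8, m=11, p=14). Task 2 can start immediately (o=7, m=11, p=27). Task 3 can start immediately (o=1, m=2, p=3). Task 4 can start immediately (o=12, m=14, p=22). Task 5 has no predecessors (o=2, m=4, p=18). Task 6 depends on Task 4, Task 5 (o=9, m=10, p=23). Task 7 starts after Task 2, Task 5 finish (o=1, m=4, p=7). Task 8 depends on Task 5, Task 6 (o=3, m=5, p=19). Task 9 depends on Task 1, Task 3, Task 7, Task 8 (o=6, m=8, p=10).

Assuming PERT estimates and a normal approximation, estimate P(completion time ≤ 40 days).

te_Task 1 = (8 + 4·11 + 14)/6 = 66/6 = 11; σ²_Task 1 = ((14−8)/6)² = 1.000
te_Task 2 = (7 + 4·11 + 27)/6 = 78/6 = 13; σ²_Task 2 = ((27−7)/6)² = 11.111
te_Task 3 = (1 + 4·2 + 3)/6 = 12/6 = 2; σ²_Task 3 = ((3−1)/6)² = 0.111
te_Task 4 = (12 + 4·14 + 22)/6 = 90/6 = 15; σ²_Task 4 = ((22−12)/6)² = 2.778
te_Task 5 = (2 + 4·4 + 18)/6 = 36/6 = 6; σ²_Task 5 = ((18−2)/6)² = 7.111
te_Task 6 = (9 + 4·10 + 23)/6 = 72/6 = 12; σ²_Task 6 = ((23−9)/6)² = 5.444
te_Task 7 = (1 + 4·4 + 7)/6 = 24/6 = 4; σ²_Task 7 = ((7−1)/6)² = 1.000
te_Task 8 = (3 + 4·5 + 19)/6 = 42/6 = 7; σ²_Task 8 = ((19−3)/6)² = 7.111
te_Task 9 = (6 + 4·8 + 10)/6 = 48/6 = 8; σ²_Task 9 = ((10−6)/6)² = 0.444

Forward pass:
ES_Task 1 = 0; EF_Task 1 = 11
ES_Task 2 = 0; EF_Task 2 = 13
ES_Task 3 = 0; EF_Task 3 = 2
ES_Task 4 = 0; EF_Task 4 = 15
ES_Task 5 = 0; EF_Task 5 = 6
ES_Task 6 = max(EF_Task 4=15, EF_Task 5=6) = 15; EF_Task 6 = 15+12 = 27
ES_Task 7 = max(EF_Task 2=13, EF_Task 5=6) = 13; EF_Task 7 = 13+4 = 17
ES_Task 8 = max(EF_Task 5=6, EF_Task 6=27) = 27; EF_Task 8 = 27+7 = 34
ES_Task 9 = max(EF_Task 1=11, EF_Task 3=2, EF_Task 7=17, EF_Task 8=34) = 34; EF_Task 9 = 34+8 = 42
Expected project duration μ = 42 days. Critical path: Task 4 → Task 6 → Task 8 → Task 9.

Variance along critical path = 2.778 + 5.444 + 7.111 + 0.444 = 15.778; σ = √15.778 = 3.972 days.
Z = (40 − 42) / 3.972 = -0.504
P(T ≤ 40) = Φ(-0.504) ≈ 0.307

0.307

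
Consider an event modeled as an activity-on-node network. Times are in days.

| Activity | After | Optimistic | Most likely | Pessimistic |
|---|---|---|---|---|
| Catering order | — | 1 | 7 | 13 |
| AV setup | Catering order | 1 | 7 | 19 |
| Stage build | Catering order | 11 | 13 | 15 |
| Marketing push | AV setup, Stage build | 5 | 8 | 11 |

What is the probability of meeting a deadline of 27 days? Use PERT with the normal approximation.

te_Catering order = (1 + 4·7 + 13)/6 = 42/6 = 7; σ²_Catering order = ((13−1)/6)² = 4.000
te_AV setup = (1 + 4·7 + 19)/6 = 48/6 = 8; σ²_AV setup = ((19−1)/6)² = 9.000
te_Stage build = (11 + 4·13 + 15)/6 = 78/6 = 13; σ²_Stage build = ((15−11)/6)² = 0.444
te_Marketing push = (5 + 4·8 + 11)/6 = 48/6 = 8; σ²_Marketing push = ((11−5)/6)² = 1.000

Forward pass:
ES_Catering order = 0; EF_Catering order = 7
ES_AV setup = 7; EF_AV setup = 7+8 = 15
ES_Stage build = 7; EF_Stage build = 7+13 = 20
ES_Marketing push = max(EF_AV setup=15, EF_Stage build=20) = 20; EF_Marketing push = 20+8 = 28
Expected project duration μ = 28 days. Critical path: Catering order → Stage build → Marketing push.

Variance along critical path = 4.000 + 0.444 + 1.000 = 5.444; σ = √5.444 = 2.333 days.
Z = (27 − 28) / 2.333 = -0.429
P(T ≤ 27) = Φ(-0.429) ≈ 0.334

0.334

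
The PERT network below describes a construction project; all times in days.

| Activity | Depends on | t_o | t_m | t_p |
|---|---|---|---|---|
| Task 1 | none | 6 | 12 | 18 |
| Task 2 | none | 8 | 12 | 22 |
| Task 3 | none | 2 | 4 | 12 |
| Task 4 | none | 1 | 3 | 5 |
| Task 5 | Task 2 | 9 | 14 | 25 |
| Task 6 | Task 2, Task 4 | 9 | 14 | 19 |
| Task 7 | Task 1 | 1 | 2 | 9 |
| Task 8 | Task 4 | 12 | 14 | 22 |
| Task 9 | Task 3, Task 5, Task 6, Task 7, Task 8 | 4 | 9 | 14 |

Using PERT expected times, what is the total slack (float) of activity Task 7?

te_Task 1 = (6 + 4·12 + 18)/6 = 72/6 = 12
te_Task 2 = (8 + 4·12 + 22)/6 = 78/6 = 13
te_Task 3 = (2 + 4·4 + 12)/6 = 30/6 = 5
te_Task 4 = (1 + 4·3 + 5)/6 = 18/6 = 3
te_Task 5 = (9 + 4·14 + 25)/6 = 90/6 = 15
te_Task 6 = (9 + 4·14 + 19)/6 = 84/6 = 14
te_Task 7 = (1 + 4·2 + 9)/6 = 18/6 = 3
te_Task 8 = (12 + 4·14 + 22)/6 = 90/6 = 15
te_Task 9 = (4 + 4·9 + 14)/6 = 54/6 = 9

Forward pass:
ES_Task 1 = 0; EF_Task 1 = 12
ES_Task 2 = 0; EF_Task 2 = 13
ES_Task 3 = 0; EF_Task 3 = 5
ES_Task 4 = 0; EF_Task 4 = 3
ES_Task 5 = 13; EF_Task 5 = 13+15 = 28
ES_Task 6 = max(EF_Task 2=13, EF_Task 4=3) = 13; EF_Task 6 = 13+14 = 27
ES_Task 7 = 12; EF_Task 7 = 12+3 = 15
ES_Task 8 = 3; EF_Task 8 = 3+15 = 18
ES_Task 9 = max(EF_Task 3=5, EF_Task 5=28, EF_Task 6=27, EF_Task 7=15, EF_Task 8=18) = 28; EF_Task 9 = 28+9 = 37
Expected project duration μ = 37 days. Critical path: Task 2 → Task 5 → Task 9.

Backward pass:
LF_Task 9 = 37; LS_Task 9 = 37−9 = 28
LF_Task 8 = LS_Task 9 = 28; LS_Task 8 = 28−15 = 13
LF_Task 7 = LS_Task 9 = 28; LS_Task 7 = 28−3 = 25
LF_Task 6 = LS_Task 9 = 28; LS_Task 6 = 28−14 = 14
LF_Task 5 = LS_Task 9 = 28; LS_Task 5 = 28−15 = 13
LF_Task 4 = min(LS_Task 6=14, LS_Task 8=13) = 13; LS_Task 4 = 13−3 = 10
LF_Task 3 = LS_Task 9 = 28; LS_Task 3 = 28−5 = 23
LF_Task 2 = min(LS_Task 5=13, LS_Task 6=14) = 13; LS_Task 2 = 13−13 = 0
LF_Task 1 = LS_Task 7 = 25; LS_Task 1 = 25−12 = 13
Slack_Task 7 = LS_Task 7 − ES_Task 7 = 25 − 12 = 13

13 days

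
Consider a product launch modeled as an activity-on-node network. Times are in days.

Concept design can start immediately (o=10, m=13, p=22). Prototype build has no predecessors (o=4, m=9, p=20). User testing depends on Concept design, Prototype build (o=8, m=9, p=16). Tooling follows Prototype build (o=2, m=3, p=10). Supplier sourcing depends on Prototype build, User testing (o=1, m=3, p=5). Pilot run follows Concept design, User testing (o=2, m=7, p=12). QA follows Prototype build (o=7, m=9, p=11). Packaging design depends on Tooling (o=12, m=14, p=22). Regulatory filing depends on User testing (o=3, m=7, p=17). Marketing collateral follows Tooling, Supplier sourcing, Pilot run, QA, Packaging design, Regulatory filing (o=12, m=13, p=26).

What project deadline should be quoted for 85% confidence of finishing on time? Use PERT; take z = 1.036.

te_Concept design = (10 + 4·13 + 22)/6 = 84/6 = 14; σ²_Concept design = ((22−10)/6)² = 4.000
te_Prototype build = (4 + 4·9 + 20)/6 = 60/6 = 10; σ²_Prototype build = ((20−4)/6)² = 7.111
te_User testing = (8 + 4·9 + 16)/6 = 60/6 = 10; σ²_User testing = ((16−8)/6)² = 1.778
te_Tooling = (2 + 4·3 + 10)/6 = 24/6 = 4; σ²_Tooling = ((10−2)/6)² = 1.778
te_Supplier sourcing = (1 + 4·3 + 5)/6 = 18/6 = 3; σ²_Supplier sourcing = ((5−1)/6)² = 0.444
te_Pilot run = (2 + 4·7 + 12)/6 = 42/6 = 7; σ²_Pilot run = ((12−2)/6)² = 2.778
te_QA = (7 + 4·9 + 11)/6 = 54/6 = 9; σ²_QA = ((11−7)/6)² = 0.444
te_Packaging design = (12 + 4·14 + 22)/6 = 90/6 = 15; σ²_Packaging design = ((22−12)/6)² = 2.778
te_Regulatory filing = (3 + 4·7 + 17)/6 = 48/6 = 8; σ²_Regulatory filing = ((17−3)/6)² = 5.444
te_Marketing collateral = (12 + 4·13 + 26)/6 = 90/6 = 15; σ²_Marketing collateral = ((26−12)/6)² = 5.444

Forward pass:
ES_Concept design = 0; EF_Concept design = 14
ES_Prototype build = 0; EF_Prototype build = 10
ES_User testing = max(EF_Concept design=14, EF_Prototype build=10) = 14; EF_User testing = 14+10 = 24
ES_Tooling = 10; EF_Tooling = 10+4 = 14
ES_Supplier sourcing = max(EF_Prototype build=10, EF_User testing=24) = 24; EF_Supplier sourcing = 24+3 = 27
ES_Pilot run = max(EF_Concept design=14, EF_User testing=24) = 24; EF_Pilot run = 24+7 = 31
ES_QA = 10; EF_QA = 10+9 = 19
ES_Packaging design = 14; EF_Packaging design = 14+15 = 29
ES_Regulatory filing = 24; EF_Regulatory filing = 24+8 = 32
ES_Marketing collateral = max(EF_Tooling=14, EF_Supplier sourcing=27, EF_Pilot run=31, EF_QA=19, EF_Packaging design=29, EF_Regulatory filing=32) = 32; EF_Marketing collateral = 32+15 = 47
Expected project duration μ = 47 days. Critical path: Concept design → User testing → Regulatory filing → Marketing collateral.

Variance along critical path = 4.000 + 1.778 + 5.444 + 5.444 = 16.667; σ = 4.082 days.
D = μ + z·σ = 47 + 1.036·4.082 = 51.2 days

51.2 days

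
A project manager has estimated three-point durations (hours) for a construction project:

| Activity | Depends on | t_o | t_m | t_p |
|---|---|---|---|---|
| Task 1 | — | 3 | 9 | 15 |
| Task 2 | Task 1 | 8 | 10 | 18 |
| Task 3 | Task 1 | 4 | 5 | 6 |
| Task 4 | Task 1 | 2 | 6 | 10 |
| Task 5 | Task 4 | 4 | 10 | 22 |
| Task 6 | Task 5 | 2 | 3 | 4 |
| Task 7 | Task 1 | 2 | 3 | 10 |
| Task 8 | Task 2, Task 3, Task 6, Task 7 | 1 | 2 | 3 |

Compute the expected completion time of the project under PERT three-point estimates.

te_Task 1 = (3 + 4·9 + 15)/6 = 54/6 = 9
te_Task 2 = (8 + 4·10 + 18)/6 = 66/6 = 11
te_Task 3 = (4 + 4·5 + 6)/6 = 30/6 = 5
te_Task 4 = (2 + 4·6 + 10)/6 = 36/6 = 6
te_Task 5 = (4 + 4·10 + 22)/6 = 66/6 = 11
te_Task 6 = (2 + 4·3 + 4)/6 = 18/6 = 3
te_Task 7 = (2 + 4·3 + 10)/6 = 24/6 = 4
te_Task 8 = (1 + 4·2 + 3)/6 = 12/6 = 2

Forward pass:
ES_Task 1 = 0; EF_Task 1 = 9
ES_Task 2 = 9; EF_Task 2 = 9+11 = 20
ES_Task 3 = 9; EF_Task 3 = 9+5 = 14
ES_Task 4 = 9; EF_Task 4 = 9+6 = 15
ES_Task 5 = 15; EF_Task 5 = 15+11 = 26
ES_Task 6 = 26; EF_Task 6 = 26+3 = 29
ES_Task 7 = 9; EF_Task 7 = 9+4 = 13
ES_Task 8 = max(EF_Task 2=20, EF_Task 3=14, EF_Task 6=29, EF_Task 7=13) = 29; EF_Task 8 = 29+2 = 31
Expected project duration μ = 31 hours. Critical path: Task 1 → Task 4 → Task 5 → Task 6 → Task 8.

31 hours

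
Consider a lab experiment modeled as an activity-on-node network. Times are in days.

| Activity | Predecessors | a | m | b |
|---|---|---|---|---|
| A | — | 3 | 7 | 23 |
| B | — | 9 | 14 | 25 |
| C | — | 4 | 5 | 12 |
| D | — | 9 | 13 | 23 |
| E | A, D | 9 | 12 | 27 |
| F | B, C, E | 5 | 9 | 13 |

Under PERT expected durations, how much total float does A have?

te_A = (3 + 4·7 + 23)/6 = 54/6 = 9
te_B = (9 + 4·14 + 25)/6 = 90/6 = 15
te_C = (4 + 4·5 + 12)/6 = 36/6 = 6
te_D = (9 + 4·13 + 23)/6 = 84/6 = 14
te_E = (9 + 4·12 + 27)/6 = 84/6 = 14
te_F = (5 + 4·9 + 13)/6 = 54/6 = 9

Forward pass:
ES_A = 0; EF_A = 9
ES_B = 0; EF_B = 15
ES_C = 0; EF_C = 6
ES_D = 0; EF_D = 14
ES_E = max(EF_A=9, EF_D=14) = 14; EF_E = 14+14 = 28
ES_F = max(EF_B=15, EF_C=6, EF_E=28) = 28; EF_F = 28+9 = 37
Expected project duration μ = 37 days. Critical path: D → E → F.

Backward pass:
LF_F = 37; LS_F = 37−9 = 28
LF_E = LS_F = 28; LS_E = 28−14 = 14
LF_D = LS_E = 14; LS_D = 14−14 = 0
LF_C = LS_F = 28; LS_C = 28−6 = 22
LF_B = LS_F = 28; LS_B = 28−15 = 13
LF_A = LS_E = 14; LS_A = 14−9 = 5
Slack_A = LS_A − ES_A = 5 − 0 = 5

5 days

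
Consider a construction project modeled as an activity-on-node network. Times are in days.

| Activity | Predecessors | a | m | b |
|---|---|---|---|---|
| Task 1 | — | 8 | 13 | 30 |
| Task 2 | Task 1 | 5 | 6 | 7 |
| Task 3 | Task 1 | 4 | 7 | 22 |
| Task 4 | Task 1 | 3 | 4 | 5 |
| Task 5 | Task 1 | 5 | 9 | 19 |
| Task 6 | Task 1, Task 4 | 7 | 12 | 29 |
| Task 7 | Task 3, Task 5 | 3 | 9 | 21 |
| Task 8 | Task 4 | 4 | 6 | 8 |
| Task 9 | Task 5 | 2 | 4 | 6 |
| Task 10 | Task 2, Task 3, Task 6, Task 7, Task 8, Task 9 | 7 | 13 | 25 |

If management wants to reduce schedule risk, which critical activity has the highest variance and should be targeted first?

te_Task 1 = (8 + 4·13 + 30)/6 = 90/6 = 15; σ²_Task 1 = ((30−8)/6)² = 13.444
te_Task 2 = (5 + 4·6 + 7)/6 = 36/6 = 6; σ²_Task 2 = ((7−5)/6)² = 0.111
te_Task 3 = (4 + 4·7 + 22)/6 = 54/6 = 9; σ²_Task 3 = ((22−4)/6)² = 9.000
te_Task 4 = (3 + 4·4 + 5)/6 = 24/6 = 4; σ²_Task 4 = ((5−3)/6)² = 0.111
te_Task 5 = (5 + 4·9 + 19)/6 = 60/6 = 10; σ²_Task 5 = ((19−5)/6)² = 5.444
te_Task 6 = (7 + 4·12 + 29)/6 = 84/6 = 14; σ²_Task 6 = ((29−7)/6)² = 13.444
te_Task 7 = (3 + 4·9 + 21)/6 = 60/6 = 10; σ²_Task 7 = ((21−3)/6)² = 9.000
te_Task 8 = (4 + 4·6 + 8)/6 = 36/6 = 6; σ²_Task 8 = ((8−4)/6)² = 0.444
te_Task 9 = (2 + 4·4 + 6)/6 = 24/6 = 4; σ²_Task 9 = ((6−2)/6)² = 0.444
te_Task 10 = (7 + 4·13 + 25)/6 = 84/6 = 14; σ²_Task 10 = ((25−7)/6)² = 9.000

Forward pass:
ES_Task 1 = 0; EF_Task 1 = 15
ES_Task 2 = 15; EF_Task 2 = 15+6 = 21
ES_Task 3 = 15; EF_Task 3 = 15+9 = 24
ES_Task 4 = 15; EF_Task 4 = 15+4 = 19
ES_Task 5 = 15; EF_Task 5 = 15+10 = 25
ES_Task 6 = max(EF_Task 1=15, EF_Task 4=19) = 19; EF_Task 6 = 19+14 = 33
ES_Task 7 = max(EF_Task 3=24, EF_Task 5=25) = 25; EF_Task 7 = 25+10 = 35
ES_Task 8 = 19; EF_Task 8 = 19+6 = 25
ES_Task 9 = 25; EF_Task 9 = 25+4 = 29
ES_Task 10 = max(EF_Task 2=21, EF_Task 3=24, EF_Task 6=33, EF_Task 7=35, EF_Task 8=25, EF_Task 9=29) = 35; EF_Task 10 = 35+14 = 49
Expected project duration μ = 49 days. Critical path: Task 1 → Task 5 → Task 7 → Task 10.

Variances on critical path: σ²_Task 1=13.444, σ²_Task 5=5.444, σ²_Task 7=9.000, σ²_Task 10=9.000.
Largest is σ²_Task 1 = 13.444.

Task 1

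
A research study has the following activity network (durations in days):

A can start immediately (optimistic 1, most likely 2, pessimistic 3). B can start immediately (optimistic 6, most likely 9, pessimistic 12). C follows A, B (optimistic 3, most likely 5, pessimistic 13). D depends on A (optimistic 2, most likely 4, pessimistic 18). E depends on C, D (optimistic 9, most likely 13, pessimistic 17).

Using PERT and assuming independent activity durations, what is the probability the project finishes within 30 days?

te_A = (1 + 4·2 + 3)/6 = 12/6 = 2; σ²_A = ((3−1)/6)² = 0.111
te_B = (6 + 4·9 + 12)/6 = 54/6 = 9; σ²_B = ((12−6)/6)² = 1.000
te_C = (3 + 4·5 + 13)/6 = 36/6 = 6; σ²_C = ((13−3)/6)² = 2.778
te_D = (2 + 4·4 + 18)/6 = 36/6 = 6; σ²_D = ((18−2)/6)² = 7.111
te_E = (9 + 4·13 + 17)/6 = 78/6 = 13; σ²_E = ((17−9)/6)² = 1.778

Forward pass:
ES_A = 0; EF_A = 2
ES_B = 0; EF_B = 9
ES_C = max(EF_A=2, EF_B=9) = 9; EF_C = 9+6 = 15
ES_D = 2; EF_D = 2+6 = 8
ES_E = max(EF_C=15, EF_D=8) = 15; EF_E = 15+13 = 28
Expected project duration μ = 28 days. Critical path: B → C → E.

Variance along critical path = 1.000 + 2.778 + 1.778 = 5.556; σ = √5.556 = 2.357 days.
Z = (30 − 28) / 2.357 = 0.849
P(T ≤ 30) = Φ(0.849) ≈ 0.802

0.802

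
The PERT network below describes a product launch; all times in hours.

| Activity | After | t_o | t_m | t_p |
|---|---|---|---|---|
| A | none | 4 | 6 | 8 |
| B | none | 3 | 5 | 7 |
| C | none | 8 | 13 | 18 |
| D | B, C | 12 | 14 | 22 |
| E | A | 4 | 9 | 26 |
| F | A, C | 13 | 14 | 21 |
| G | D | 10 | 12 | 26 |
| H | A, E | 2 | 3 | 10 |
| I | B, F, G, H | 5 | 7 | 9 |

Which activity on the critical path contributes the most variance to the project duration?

G

te_A = (4 + 4·6 + 8)/6 = 36/6 = 6; σ²_A = ((8−4)/6)² = 0.444
te_B = (3 + 4·5 + 7)/6 = 30/6 = 5; σ²_B = ((7−3)/6)² = 0.444
te_C = (8 + 4·13 + 18)/6 = 78/6 = 13; σ²_C = ((18−8)/6)² = 2.778
te_D = (12 + 4·14 + 22)/6 = 90/6 = 15; σ²_D = ((22−12)/6)² = 2.778
te_E = (4 + 4·9 + 26)/6 = 66/6 = 11; σ²_E = ((26−4)/6)² = 13.444
te_F = (13 + 4·14 + 21)/6 = 90/6 = 15; σ²_F = ((21−13)/6)² = 1.778
te_G = (10 + 4·12 + 26)/6 = 84/6 = 14; σ²_G = ((26−10)/6)² = 7.111
te_H = (2 + 4·3 + 10)/6 = 24/6 = 4; σ²_H = ((10−2)/6)² = 1.778
te_I = (5 + 4·7 + 9)/6 = 42/6 = 7; σ²_I = ((9−5)/6)² = 0.444

Forward pass:
ES_A = 0; EF_A = 6
ES_B = 0; EF_B = 5
ES_C = 0; EF_C = 13
ES_D = max(EF_B=5, EF_C=13) = 13; EF_D = 13+15 = 28
ES_E = 6; EF_E = 6+11 = 17
ES_F = max(EF_A=6, EF_C=13) = 13; EF_F = 13+15 = 28
ES_G = 28; EF_G = 28+14 = 42
ES_H = max(EF_A=6, EF_E=17) = 17; EF_H = 17+4 = 21
ES_I = max(EF_B=5, EF_F=28, EF_G=42, EF_H=21) = 42; EF_I = 42+7 = 49
Expected project duration μ = 49 hours. Critical path: C → D → G → I.

Variances on critical path: σ²_C=2.778, σ²_D=2.778, σ²_G=7.111, σ²_I=0.444.
Largest is σ²_G = 7.111.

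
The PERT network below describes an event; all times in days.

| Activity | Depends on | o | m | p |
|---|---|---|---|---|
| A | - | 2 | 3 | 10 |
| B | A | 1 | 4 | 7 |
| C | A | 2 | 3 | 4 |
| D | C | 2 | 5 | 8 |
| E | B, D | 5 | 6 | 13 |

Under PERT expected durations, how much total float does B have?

te_A = (2 + 4·3 + 10)/6 = 24/6 = 4
te_B = (1 + 4·4 + 7)/6 = 24/6 = 4
te_C = (2 + 4·3 + 4)/6 = 18/6 = 3
te_D = (2 + 4·5 + 8)/6 = 30/6 = 5
te_E = (5 + 4·6 + 13)/6 = 42/6 = 7

Forward pass:
ES_A = 0; EF_A = 4
ES_B = 4; EF_B = 4+4 = 8
ES_C = 4; EF_C = 4+3 = 7
ES_D = 7; EF_D = 7+5 = 12
ES_E = max(EF_B=8, EF_D=12) = 12; EF_E = 12+7 = 19
Expected project duration μ = 19 days. Critical path: A → C → D → E.

Backward pass:
LF_E = 19; LS_E = 19−7 = 12
LF_D = LS_E = 12; LS_D = 12−5 = 7
LF_C = LS_D = 7; LS_C = 7−3 = 4
LF_B = LS_E = 12; LS_B = 12−4 = 8
LF_A = min(LS_B=8, LS_C=4) = 4; LS_A = 4−4 = 0
Slack_B = LS_B − ES_B = 8 − 4 = 4

4 days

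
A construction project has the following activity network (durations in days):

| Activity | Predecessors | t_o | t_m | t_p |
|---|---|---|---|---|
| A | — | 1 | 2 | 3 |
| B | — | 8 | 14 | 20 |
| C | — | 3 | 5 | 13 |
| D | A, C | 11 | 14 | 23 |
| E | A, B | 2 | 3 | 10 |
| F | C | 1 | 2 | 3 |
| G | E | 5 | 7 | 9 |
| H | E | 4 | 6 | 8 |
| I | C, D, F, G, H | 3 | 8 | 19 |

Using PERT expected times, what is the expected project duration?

34 days

te_A = (1 + 4·2 + 3)/6 = 12/6 = 2
te_B = (8 + 4·14 + 20)/6 = 84/6 = 14
te_C = (3 + 4·5 + 13)/6 = 36/6 = 6
te_D = (11 + 4·14 + 23)/6 = 90/6 = 15
te_E = (2 + 4·3 + 10)/6 = 24/6 = 4
te_F = (1 + 4·2 + 3)/6 = 12/6 = 2
te_G = (5 + 4·7 + 9)/6 = 42/6 = 7
te_H = (4 + 4·6 + 8)/6 = 36/6 = 6
te_I = (3 + 4·8 + 19)/6 = 54/6 = 9

Forward pass:
ES_A = 0; EF_A = 2
ES_B = 0; EF_B = 14
ES_C = 0; EF_C = 6
ES_D = max(EF_A=2, EF_C=6) = 6; EF_D = 6+15 = 21
ES_E = max(EF_A=2, EF_B=14) = 14; EF_E = 14+4 = 18
ES_F = 6; EF_F = 6+2 = 8
ES_G = 18; EF_G = 18+7 = 25
ES_H = 18; EF_H = 18+6 = 24
ES_I = max(EF_C=6, EF_D=21, EF_F=8, EF_G=25, EF_H=24) = 25; EF_I = 25+9 = 34
Expected project duration μ = 34 days. Critical path: B → E → G → I.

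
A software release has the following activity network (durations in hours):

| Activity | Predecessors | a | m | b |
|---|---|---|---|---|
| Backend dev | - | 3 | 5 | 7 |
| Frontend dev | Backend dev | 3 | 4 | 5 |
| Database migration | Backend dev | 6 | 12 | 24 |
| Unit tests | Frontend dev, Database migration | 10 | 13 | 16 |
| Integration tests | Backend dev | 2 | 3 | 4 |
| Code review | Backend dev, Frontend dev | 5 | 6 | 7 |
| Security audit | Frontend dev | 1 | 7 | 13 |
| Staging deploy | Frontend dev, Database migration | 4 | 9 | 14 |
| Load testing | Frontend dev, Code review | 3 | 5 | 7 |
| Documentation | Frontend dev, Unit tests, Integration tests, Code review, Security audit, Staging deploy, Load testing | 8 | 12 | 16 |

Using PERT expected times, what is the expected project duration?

43 hours

te_Backend dev = (3 + 4·5 + 7)/6 = 30/6 = 5
te_Frontend dev = (3 + 4·4 + 5)/6 = 24/6 = 4
te_Database migration = (6 + 4·12 + 24)/6 = 78/6 = 13
te_Unit tests = (10 + 4·13 + 16)/6 = 78/6 = 13
te_Integration tests = (2 + 4·3 + 4)/6 = 18/6 = 3
te_Code review = (5 + 4·6 + 7)/6 = 36/6 = 6
te_Security audit = (1 + 4·7 + 13)/6 = 42/6 = 7
te_Staging deploy = (4 + 4·9 + 14)/6 = 54/6 = 9
te_Load testing = (3 + 4·5 + 7)/6 = 30/6 = 5
te_Documentation = (8 + 4·12 + 16)/6 = 72/6 = 12

Forward pass:
ES_Backend dev = 0; EF_Backend dev = 5
ES_Frontend dev = 5; EF_Frontend dev = 5+4 = 9
ES_Database migration = 5; EF_Database migration = 5+13 = 18
ES_Unit tests = max(EF_Frontend dev=9, EF_Database migration=18) = 18; EF_Unit tests = 18+13 = 31
ES_Integration tests = 5; EF_Integration tests = 5+3 = 8
ES_Code review = max(EF_Backend dev=5, EF_Frontend dev=9) = 9; EF_Code review = 9+6 = 15
ES_Security audit = 9; EF_Security audit = 9+7 = 16
ES_Staging deploy = max(EF_Frontend dev=9, EF_Database migration=18) = 18; EF_Staging deploy = 18+9 = 27
ES_Load testing = max(EF_Frontend dev=9, EF_Code review=15) = 15; EF_Load testing = 15+5 = 20
ES_Documentation = max(EF_Frontend dev=9, EF_Unit tests=31, EF_Integration tests=8, EF_Code review=15, EF_Security audit=16, EF_Staging deploy=27, EF_Load testing=20) = 31; EF_Documentation = 31+12 = 43
Expected project duration μ = 43 hours. Critical path: Backend dev → Database migration → Unit tests → Documentation.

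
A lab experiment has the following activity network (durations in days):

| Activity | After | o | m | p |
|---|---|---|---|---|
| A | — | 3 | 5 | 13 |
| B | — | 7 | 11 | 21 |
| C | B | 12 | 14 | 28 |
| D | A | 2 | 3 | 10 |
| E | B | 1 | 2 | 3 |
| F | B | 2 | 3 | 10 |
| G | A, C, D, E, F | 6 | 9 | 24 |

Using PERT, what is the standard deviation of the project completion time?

te_A = (3 + 4·5 + 13)/6 = 36/6 = 6; σ²_A = ((13−3)/6)² = 2.778
te_B = (7 + 4·11 + 21)/6 = 72/6 = 12; σ²_B = ((21−7)/6)² = 5.444
te_C = (12 + 4·14 + 28)/6 = 96/6 = 16; σ²_C = ((28−12)/6)² = 7.111
te_D = (2 + 4·3 + 10)/6 = 24/6 = 4; σ²_D = ((10−2)/6)² = 1.778
te_E = (1 + 4·2 + 3)/6 = 12/6 = 2; σ²_E = ((3−1)/6)² = 0.111
te_F = (2 + 4·3 + 10)/6 = 24/6 = 4; σ²_F = ((10−2)/6)² = 1.778
te_G = (6 + 4·9 + 24)/6 = 66/6 = 11; σ²_G = ((24−6)/6)² = 9.000

Forward pass:
ES_A = 0; EF_A = 6
ES_B = 0; EF_B = 12
ES_C = 12; EF_C = 12+16 = 28
ES_D = 6; EF_D = 6+4 = 10
ES_E = 12; EF_E = 12+2 = 14
ES_F = 12; EF_F = 12+4 = 16
ES_G = max(EF_A=6, EF_C=28, EF_D=10, EF_E=14, EF_F=16) = 28; EF_G = 28+11 = 39
Expected project duration μ = 39 days. Critical path: B → C → G.

Variance along critical path = 5.444 + 7.111 + 9.000 = 21.556
σ = √21.556 = 4.643 days

4.64 days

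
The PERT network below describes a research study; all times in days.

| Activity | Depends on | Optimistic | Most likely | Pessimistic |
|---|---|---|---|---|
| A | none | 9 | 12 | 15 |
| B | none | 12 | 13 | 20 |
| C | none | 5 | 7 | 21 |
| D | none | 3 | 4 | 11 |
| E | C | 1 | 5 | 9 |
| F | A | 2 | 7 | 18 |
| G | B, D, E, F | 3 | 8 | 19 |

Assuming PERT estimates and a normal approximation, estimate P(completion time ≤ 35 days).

te_A = (9 + 4·12 + 15)/6 = 72/6 = 12; σ²_A = ((15−9)/6)² = 1.000
te_B = (12 + 4·13 + 20)/6 = 84/6 = 14; σ²_B = ((20−12)/6)² = 1.778
te_C = (5 + 4·7 + 21)/6 = 54/6 = 9; σ²_C = ((21−5)/6)² = 7.111
te_D = (3 + 4·4 + 11)/6 = 30/6 = 5; σ²_D = ((11−3)/6)² = 1.778
te_E = (1 + 4·5 + 9)/6 = 30/6 = 5; σ²_E = ((9−1)/6)² = 1.778
te_F = (2 + 4·7 + 18)/6 = 48/6 = 8; σ²_F = ((18−2)/6)² = 7.111
te_G = (3 + 4·8 + 19)/6 = 54/6 = 9; σ²_G = ((19−3)/6)² = 7.111

Forward pass:
ES_A = 0; EF_A = 12
ES_B = 0; EF_B = 14
ES_C = 0; EF_C = 9
ES_D = 0; EF_D = 5
ES_E = 9; EF_E = 9+5 = 14
ES_F = 12; EF_F = 12+8 = 20
ES_G = max(EF_B=14, EF_D=5, EF_E=14, EF_F=20) = 20; EF_G = 20+9 = 29
Expected project duration μ = 29 days. Critical path: A → F → G.

Variance along critical path = 1.000 + 7.111 + 7.111 = 15.222; σ = √15.222 = 3.902 days.
Z = (35 − 29) / 3.902 = 1.538
P(T ≤ 35) = Φ(1.538) ≈ 0.938

0.938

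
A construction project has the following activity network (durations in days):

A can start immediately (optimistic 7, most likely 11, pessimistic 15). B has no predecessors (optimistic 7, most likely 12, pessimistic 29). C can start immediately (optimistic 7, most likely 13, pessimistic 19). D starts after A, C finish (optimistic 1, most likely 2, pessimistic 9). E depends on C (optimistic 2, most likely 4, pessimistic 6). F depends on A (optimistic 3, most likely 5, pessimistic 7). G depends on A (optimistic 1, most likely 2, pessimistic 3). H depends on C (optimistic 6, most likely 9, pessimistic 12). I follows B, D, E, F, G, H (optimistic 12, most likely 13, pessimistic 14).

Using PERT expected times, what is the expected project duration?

te_A = (7 + 4·11 + 15)/6 = 66/6 = 11
te_B = (7 + 4·12 + 29)/6 = 84/6 = 14
te_C = (7 + 4·13 + 19)/6 = 78/6 = 13
te_D = (1 + 4·2 + 9)/6 = 18/6 = 3
te_E = (2 + 4·4 + 6)/6 = 24/6 = 4
te_F = (3 + 4·5 + 7)/6 = 30/6 = 5
te_G = (1 + 4·2 + 3)/6 = 12/6 = 2
te_H = (6 + 4·9 + 12)/6 = 54/6 = 9
te_I = (12 + 4·13 + 14)/6 = 78/6 = 13

Forward pass:
ES_A = 0; EF_A = 11
ES_B = 0; EF_B = 14
ES_C = 0; EF_C = 13
ES_D = max(EF_A=11, EF_C=13) = 13; EF_D = 13+3 = 16
ES_E = 13; EF_E = 13+4 = 17
ES_F = 11; EF_F = 11+5 = 16
ES_G = 11; EF_G = 11+2 = 13
ES_H = 13; EF_H = 13+9 = 22
ES_I = max(EF_B=14, EF_D=16, EF_E=17, EF_F=16, EF_G=13, EF_H=22) = 22; EF_I = 22+13 = 35
Expected project duration μ = 35 days. Critical path: C → H → I.

35 days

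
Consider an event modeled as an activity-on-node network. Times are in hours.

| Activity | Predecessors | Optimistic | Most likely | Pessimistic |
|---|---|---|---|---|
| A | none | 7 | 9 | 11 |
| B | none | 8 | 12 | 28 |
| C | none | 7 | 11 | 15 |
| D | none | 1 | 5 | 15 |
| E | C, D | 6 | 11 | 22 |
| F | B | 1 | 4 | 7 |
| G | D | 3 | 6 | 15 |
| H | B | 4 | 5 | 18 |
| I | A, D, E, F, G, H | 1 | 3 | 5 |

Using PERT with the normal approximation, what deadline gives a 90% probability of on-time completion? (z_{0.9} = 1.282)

29.9 hours

te_A = (7 + 4·9 + 11)/6 = 54/6 = 9; σ²_A = ((11−7)/6)² = 0.444
te_B = (8 + 4·12 + 28)/6 = 84/6 = 14; σ²_B = ((28−8)/6)² = 11.111
te_C = (7 + 4·11 + 15)/6 = 66/6 = 11; σ²_C = ((15−7)/6)² = 1.778
te_D = (1 + 4·5 + 15)/6 = 36/6 = 6; σ²_D = ((15−1)/6)² = 5.444
te_E = (6 + 4·11 + 22)/6 = 72/6 = 12; σ²_E = ((22−6)/6)² = 7.111
te_F = (1 + 4·4 + 7)/6 = 24/6 = 4; σ²_F = ((7−1)/6)² = 1.000
te_G = (3 + 4·6 + 15)/6 = 42/6 = 7; σ²_G = ((15−3)/6)² = 4.000
te_H = (4 + 4·5 + 18)/6 = 42/6 = 7; σ²_H = ((18−4)/6)² = 5.444
te_I = (1 + 4·3 + 5)/6 = 18/6 = 3; σ²_I = ((5−1)/6)² = 0.444

Forward pass:
ES_A = 0; EF_A = 9
ES_B = 0; EF_B = 14
ES_C = 0; EF_C = 11
ES_D = 0; EF_D = 6
ES_E = max(EF_C=11, EF_D=6) = 11; EF_E = 11+12 = 23
ES_F = 14; EF_F = 14+4 = 18
ES_G = 6; EF_G = 6+7 = 13
ES_H = 14; EF_H = 14+7 = 21
ES_I = max(EF_A=9, EF_D=6, EF_E=23, EF_F=18, EF_G=13, EF_H=21) = 23; EF_I = 23+3 = 26
Expected project duration μ = 26 hours. Critical path: C → E → I.

Variance along critical path = 1.778 + 7.111 + 0.444 = 9.333; σ = 3.055 hours.
D = μ + z·σ = 26 + 1.282·3.055 = 29.9 hours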